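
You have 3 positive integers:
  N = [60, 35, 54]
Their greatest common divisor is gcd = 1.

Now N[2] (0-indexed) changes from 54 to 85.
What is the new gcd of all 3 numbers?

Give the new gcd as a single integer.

Numbers: [60, 35, 54], gcd = 1
Change: index 2, 54 -> 85
gcd of the OTHER numbers (without index 2): gcd([60, 35]) = 5
New gcd = gcd(g_others, new_val) = gcd(5, 85) = 5

Answer: 5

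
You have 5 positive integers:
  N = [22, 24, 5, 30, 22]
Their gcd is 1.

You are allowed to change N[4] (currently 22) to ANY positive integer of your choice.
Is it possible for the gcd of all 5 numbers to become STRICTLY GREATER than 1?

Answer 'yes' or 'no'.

Answer: no

Derivation:
Current gcd = 1
gcd of all OTHER numbers (without N[4]=22): gcd([22, 24, 5, 30]) = 1
The new gcd after any change is gcd(1, new_value).
This can be at most 1.
Since 1 = old gcd 1, the gcd can only stay the same or decrease.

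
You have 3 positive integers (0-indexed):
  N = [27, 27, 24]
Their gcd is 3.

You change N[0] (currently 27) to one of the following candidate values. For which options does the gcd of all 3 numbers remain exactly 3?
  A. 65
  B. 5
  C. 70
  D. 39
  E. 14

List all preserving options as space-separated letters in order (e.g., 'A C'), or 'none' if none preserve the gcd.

Old gcd = 3; gcd of others (without N[0]) = 3
New gcd for candidate v: gcd(3, v). Preserves old gcd iff gcd(3, v) = 3.
  Option A: v=65, gcd(3,65)=1 -> changes
  Option B: v=5, gcd(3,5)=1 -> changes
  Option C: v=70, gcd(3,70)=1 -> changes
  Option D: v=39, gcd(3,39)=3 -> preserves
  Option E: v=14, gcd(3,14)=1 -> changes

Answer: D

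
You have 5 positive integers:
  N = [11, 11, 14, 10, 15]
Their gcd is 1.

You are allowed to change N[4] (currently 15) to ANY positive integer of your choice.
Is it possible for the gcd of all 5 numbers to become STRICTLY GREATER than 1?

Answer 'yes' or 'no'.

Current gcd = 1
gcd of all OTHER numbers (without N[4]=15): gcd([11, 11, 14, 10]) = 1
The new gcd after any change is gcd(1, new_value).
This can be at most 1.
Since 1 = old gcd 1, the gcd can only stay the same or decrease.

Answer: no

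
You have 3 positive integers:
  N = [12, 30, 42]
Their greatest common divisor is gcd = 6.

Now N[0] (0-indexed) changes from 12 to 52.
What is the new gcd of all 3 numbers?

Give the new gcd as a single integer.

Answer: 2

Derivation:
Numbers: [12, 30, 42], gcd = 6
Change: index 0, 12 -> 52
gcd of the OTHER numbers (without index 0): gcd([30, 42]) = 6
New gcd = gcd(g_others, new_val) = gcd(6, 52) = 2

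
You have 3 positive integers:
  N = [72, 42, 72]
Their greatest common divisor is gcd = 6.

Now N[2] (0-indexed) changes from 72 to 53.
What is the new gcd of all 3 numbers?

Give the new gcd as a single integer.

Answer: 1

Derivation:
Numbers: [72, 42, 72], gcd = 6
Change: index 2, 72 -> 53
gcd of the OTHER numbers (without index 2): gcd([72, 42]) = 6
New gcd = gcd(g_others, new_val) = gcd(6, 53) = 1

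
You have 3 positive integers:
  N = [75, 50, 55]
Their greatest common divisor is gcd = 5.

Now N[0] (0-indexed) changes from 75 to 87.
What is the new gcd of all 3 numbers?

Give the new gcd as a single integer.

Answer: 1

Derivation:
Numbers: [75, 50, 55], gcd = 5
Change: index 0, 75 -> 87
gcd of the OTHER numbers (without index 0): gcd([50, 55]) = 5
New gcd = gcd(g_others, new_val) = gcd(5, 87) = 1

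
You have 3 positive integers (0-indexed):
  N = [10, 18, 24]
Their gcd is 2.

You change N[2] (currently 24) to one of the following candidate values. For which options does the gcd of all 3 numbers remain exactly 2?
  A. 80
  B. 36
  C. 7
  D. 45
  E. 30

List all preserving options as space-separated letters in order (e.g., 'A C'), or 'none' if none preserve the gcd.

Old gcd = 2; gcd of others (without N[2]) = 2
New gcd for candidate v: gcd(2, v). Preserves old gcd iff gcd(2, v) = 2.
  Option A: v=80, gcd(2,80)=2 -> preserves
  Option B: v=36, gcd(2,36)=2 -> preserves
  Option C: v=7, gcd(2,7)=1 -> changes
  Option D: v=45, gcd(2,45)=1 -> changes
  Option E: v=30, gcd(2,30)=2 -> preserves

Answer: A B E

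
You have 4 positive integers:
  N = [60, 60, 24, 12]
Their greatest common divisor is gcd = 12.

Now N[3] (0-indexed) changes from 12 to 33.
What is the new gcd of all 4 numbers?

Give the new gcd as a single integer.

Answer: 3

Derivation:
Numbers: [60, 60, 24, 12], gcd = 12
Change: index 3, 12 -> 33
gcd of the OTHER numbers (without index 3): gcd([60, 60, 24]) = 12
New gcd = gcd(g_others, new_val) = gcd(12, 33) = 3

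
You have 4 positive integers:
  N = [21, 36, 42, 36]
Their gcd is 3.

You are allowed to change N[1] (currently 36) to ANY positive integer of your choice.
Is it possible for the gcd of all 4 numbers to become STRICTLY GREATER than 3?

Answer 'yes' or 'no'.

Answer: no

Derivation:
Current gcd = 3
gcd of all OTHER numbers (without N[1]=36): gcd([21, 42, 36]) = 3
The new gcd after any change is gcd(3, new_value).
This can be at most 3.
Since 3 = old gcd 3, the gcd can only stay the same or decrease.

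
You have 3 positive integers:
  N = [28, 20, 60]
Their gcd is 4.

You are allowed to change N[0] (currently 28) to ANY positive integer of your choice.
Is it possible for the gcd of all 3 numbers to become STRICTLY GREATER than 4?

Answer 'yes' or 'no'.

Answer: yes

Derivation:
Current gcd = 4
gcd of all OTHER numbers (without N[0]=28): gcd([20, 60]) = 20
The new gcd after any change is gcd(20, new_value).
This can be at most 20.
Since 20 > old gcd 4, the gcd CAN increase (e.g., set N[0] = 20).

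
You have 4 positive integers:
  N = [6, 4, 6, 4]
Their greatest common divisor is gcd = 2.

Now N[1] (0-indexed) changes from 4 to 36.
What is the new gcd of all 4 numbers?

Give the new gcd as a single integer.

Numbers: [6, 4, 6, 4], gcd = 2
Change: index 1, 4 -> 36
gcd of the OTHER numbers (without index 1): gcd([6, 6, 4]) = 2
New gcd = gcd(g_others, new_val) = gcd(2, 36) = 2

Answer: 2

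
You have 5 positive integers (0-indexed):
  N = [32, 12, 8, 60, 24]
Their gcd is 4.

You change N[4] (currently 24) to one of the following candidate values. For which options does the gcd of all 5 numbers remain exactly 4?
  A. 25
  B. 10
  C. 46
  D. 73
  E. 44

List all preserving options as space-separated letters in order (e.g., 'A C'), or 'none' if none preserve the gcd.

Old gcd = 4; gcd of others (without N[4]) = 4
New gcd for candidate v: gcd(4, v). Preserves old gcd iff gcd(4, v) = 4.
  Option A: v=25, gcd(4,25)=1 -> changes
  Option B: v=10, gcd(4,10)=2 -> changes
  Option C: v=46, gcd(4,46)=2 -> changes
  Option D: v=73, gcd(4,73)=1 -> changes
  Option E: v=44, gcd(4,44)=4 -> preserves

Answer: E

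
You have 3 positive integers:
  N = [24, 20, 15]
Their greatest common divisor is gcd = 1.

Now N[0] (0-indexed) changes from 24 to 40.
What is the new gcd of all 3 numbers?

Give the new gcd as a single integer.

Numbers: [24, 20, 15], gcd = 1
Change: index 0, 24 -> 40
gcd of the OTHER numbers (without index 0): gcd([20, 15]) = 5
New gcd = gcd(g_others, new_val) = gcd(5, 40) = 5

Answer: 5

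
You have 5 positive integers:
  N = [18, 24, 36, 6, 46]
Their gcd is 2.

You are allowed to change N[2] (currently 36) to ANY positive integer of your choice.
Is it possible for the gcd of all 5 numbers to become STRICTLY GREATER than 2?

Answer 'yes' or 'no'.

Current gcd = 2
gcd of all OTHER numbers (without N[2]=36): gcd([18, 24, 6, 46]) = 2
The new gcd after any change is gcd(2, new_value).
This can be at most 2.
Since 2 = old gcd 2, the gcd can only stay the same or decrease.

Answer: no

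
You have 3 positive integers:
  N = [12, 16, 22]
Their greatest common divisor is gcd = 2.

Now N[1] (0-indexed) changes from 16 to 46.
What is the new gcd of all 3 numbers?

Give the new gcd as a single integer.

Answer: 2

Derivation:
Numbers: [12, 16, 22], gcd = 2
Change: index 1, 16 -> 46
gcd of the OTHER numbers (without index 1): gcd([12, 22]) = 2
New gcd = gcd(g_others, new_val) = gcd(2, 46) = 2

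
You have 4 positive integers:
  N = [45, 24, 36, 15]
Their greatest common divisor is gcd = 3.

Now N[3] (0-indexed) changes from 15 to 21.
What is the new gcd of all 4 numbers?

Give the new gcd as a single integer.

Answer: 3

Derivation:
Numbers: [45, 24, 36, 15], gcd = 3
Change: index 3, 15 -> 21
gcd of the OTHER numbers (without index 3): gcd([45, 24, 36]) = 3
New gcd = gcd(g_others, new_val) = gcd(3, 21) = 3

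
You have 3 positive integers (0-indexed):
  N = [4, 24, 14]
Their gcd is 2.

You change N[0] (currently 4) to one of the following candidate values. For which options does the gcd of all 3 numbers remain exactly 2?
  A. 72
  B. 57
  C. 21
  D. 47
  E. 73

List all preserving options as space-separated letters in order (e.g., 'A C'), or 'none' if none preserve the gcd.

Old gcd = 2; gcd of others (without N[0]) = 2
New gcd for candidate v: gcd(2, v). Preserves old gcd iff gcd(2, v) = 2.
  Option A: v=72, gcd(2,72)=2 -> preserves
  Option B: v=57, gcd(2,57)=1 -> changes
  Option C: v=21, gcd(2,21)=1 -> changes
  Option D: v=47, gcd(2,47)=1 -> changes
  Option E: v=73, gcd(2,73)=1 -> changes

Answer: A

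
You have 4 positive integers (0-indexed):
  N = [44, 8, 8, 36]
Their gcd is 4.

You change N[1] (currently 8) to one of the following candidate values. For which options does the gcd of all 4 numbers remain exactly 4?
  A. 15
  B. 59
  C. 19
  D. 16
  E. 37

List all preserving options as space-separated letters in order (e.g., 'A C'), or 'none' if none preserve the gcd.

Answer: D

Derivation:
Old gcd = 4; gcd of others (without N[1]) = 4
New gcd for candidate v: gcd(4, v). Preserves old gcd iff gcd(4, v) = 4.
  Option A: v=15, gcd(4,15)=1 -> changes
  Option B: v=59, gcd(4,59)=1 -> changes
  Option C: v=19, gcd(4,19)=1 -> changes
  Option D: v=16, gcd(4,16)=4 -> preserves
  Option E: v=37, gcd(4,37)=1 -> changes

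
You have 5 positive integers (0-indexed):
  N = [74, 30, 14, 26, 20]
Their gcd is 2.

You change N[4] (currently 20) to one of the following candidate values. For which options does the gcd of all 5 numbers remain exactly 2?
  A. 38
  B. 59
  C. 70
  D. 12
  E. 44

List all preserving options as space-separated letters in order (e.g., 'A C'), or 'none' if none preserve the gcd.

Answer: A C D E

Derivation:
Old gcd = 2; gcd of others (without N[4]) = 2
New gcd for candidate v: gcd(2, v). Preserves old gcd iff gcd(2, v) = 2.
  Option A: v=38, gcd(2,38)=2 -> preserves
  Option B: v=59, gcd(2,59)=1 -> changes
  Option C: v=70, gcd(2,70)=2 -> preserves
  Option D: v=12, gcd(2,12)=2 -> preserves
  Option E: v=44, gcd(2,44)=2 -> preserves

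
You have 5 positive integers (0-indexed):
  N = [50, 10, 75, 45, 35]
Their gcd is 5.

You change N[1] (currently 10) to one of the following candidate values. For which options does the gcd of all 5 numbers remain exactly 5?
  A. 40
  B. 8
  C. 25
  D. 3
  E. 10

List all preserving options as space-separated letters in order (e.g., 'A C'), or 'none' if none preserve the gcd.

Old gcd = 5; gcd of others (without N[1]) = 5
New gcd for candidate v: gcd(5, v). Preserves old gcd iff gcd(5, v) = 5.
  Option A: v=40, gcd(5,40)=5 -> preserves
  Option B: v=8, gcd(5,8)=1 -> changes
  Option C: v=25, gcd(5,25)=5 -> preserves
  Option D: v=3, gcd(5,3)=1 -> changes
  Option E: v=10, gcd(5,10)=5 -> preserves

Answer: A C E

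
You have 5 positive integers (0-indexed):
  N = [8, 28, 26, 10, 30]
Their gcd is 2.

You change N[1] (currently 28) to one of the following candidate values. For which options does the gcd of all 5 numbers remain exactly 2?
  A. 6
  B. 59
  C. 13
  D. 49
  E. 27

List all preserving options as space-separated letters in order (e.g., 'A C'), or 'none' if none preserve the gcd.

Answer: A

Derivation:
Old gcd = 2; gcd of others (without N[1]) = 2
New gcd for candidate v: gcd(2, v). Preserves old gcd iff gcd(2, v) = 2.
  Option A: v=6, gcd(2,6)=2 -> preserves
  Option B: v=59, gcd(2,59)=1 -> changes
  Option C: v=13, gcd(2,13)=1 -> changes
  Option D: v=49, gcd(2,49)=1 -> changes
  Option E: v=27, gcd(2,27)=1 -> changes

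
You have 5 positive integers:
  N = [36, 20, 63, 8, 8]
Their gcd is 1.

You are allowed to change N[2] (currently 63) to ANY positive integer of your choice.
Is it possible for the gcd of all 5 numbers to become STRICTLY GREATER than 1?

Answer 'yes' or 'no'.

Answer: yes

Derivation:
Current gcd = 1
gcd of all OTHER numbers (without N[2]=63): gcd([36, 20, 8, 8]) = 4
The new gcd after any change is gcd(4, new_value).
This can be at most 4.
Since 4 > old gcd 1, the gcd CAN increase (e.g., set N[2] = 4).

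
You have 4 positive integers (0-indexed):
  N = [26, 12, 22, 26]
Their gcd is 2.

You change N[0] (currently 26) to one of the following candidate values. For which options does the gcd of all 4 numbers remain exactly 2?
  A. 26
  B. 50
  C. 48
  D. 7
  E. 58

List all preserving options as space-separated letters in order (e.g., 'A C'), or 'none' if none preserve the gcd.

Old gcd = 2; gcd of others (without N[0]) = 2
New gcd for candidate v: gcd(2, v). Preserves old gcd iff gcd(2, v) = 2.
  Option A: v=26, gcd(2,26)=2 -> preserves
  Option B: v=50, gcd(2,50)=2 -> preserves
  Option C: v=48, gcd(2,48)=2 -> preserves
  Option D: v=7, gcd(2,7)=1 -> changes
  Option E: v=58, gcd(2,58)=2 -> preserves

Answer: A B C E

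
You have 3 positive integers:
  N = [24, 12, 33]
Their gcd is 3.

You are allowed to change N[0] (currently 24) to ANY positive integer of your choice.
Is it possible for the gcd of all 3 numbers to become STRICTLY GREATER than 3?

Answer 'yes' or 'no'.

Current gcd = 3
gcd of all OTHER numbers (without N[0]=24): gcd([12, 33]) = 3
The new gcd after any change is gcd(3, new_value).
This can be at most 3.
Since 3 = old gcd 3, the gcd can only stay the same or decrease.

Answer: no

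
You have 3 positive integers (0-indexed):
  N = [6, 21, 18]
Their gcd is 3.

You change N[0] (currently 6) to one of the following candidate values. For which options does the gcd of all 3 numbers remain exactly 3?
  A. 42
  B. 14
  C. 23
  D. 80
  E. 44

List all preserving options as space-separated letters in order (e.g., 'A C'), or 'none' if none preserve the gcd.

Answer: A

Derivation:
Old gcd = 3; gcd of others (without N[0]) = 3
New gcd for candidate v: gcd(3, v). Preserves old gcd iff gcd(3, v) = 3.
  Option A: v=42, gcd(3,42)=3 -> preserves
  Option B: v=14, gcd(3,14)=1 -> changes
  Option C: v=23, gcd(3,23)=1 -> changes
  Option D: v=80, gcd(3,80)=1 -> changes
  Option E: v=44, gcd(3,44)=1 -> changes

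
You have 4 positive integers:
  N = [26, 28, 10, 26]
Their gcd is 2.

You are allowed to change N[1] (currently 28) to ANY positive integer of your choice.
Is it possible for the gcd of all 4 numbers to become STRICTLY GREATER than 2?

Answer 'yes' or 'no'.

Answer: no

Derivation:
Current gcd = 2
gcd of all OTHER numbers (without N[1]=28): gcd([26, 10, 26]) = 2
The new gcd after any change is gcd(2, new_value).
This can be at most 2.
Since 2 = old gcd 2, the gcd can only stay the same or decrease.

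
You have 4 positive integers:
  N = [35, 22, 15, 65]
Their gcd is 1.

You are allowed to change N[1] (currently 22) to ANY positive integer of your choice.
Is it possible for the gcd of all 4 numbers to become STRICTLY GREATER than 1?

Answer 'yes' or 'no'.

Current gcd = 1
gcd of all OTHER numbers (without N[1]=22): gcd([35, 15, 65]) = 5
The new gcd after any change is gcd(5, new_value).
This can be at most 5.
Since 5 > old gcd 1, the gcd CAN increase (e.g., set N[1] = 5).

Answer: yes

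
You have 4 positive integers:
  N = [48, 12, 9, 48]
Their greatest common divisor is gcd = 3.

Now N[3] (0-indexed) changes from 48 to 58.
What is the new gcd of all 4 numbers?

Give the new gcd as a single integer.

Answer: 1

Derivation:
Numbers: [48, 12, 9, 48], gcd = 3
Change: index 3, 48 -> 58
gcd of the OTHER numbers (without index 3): gcd([48, 12, 9]) = 3
New gcd = gcd(g_others, new_val) = gcd(3, 58) = 1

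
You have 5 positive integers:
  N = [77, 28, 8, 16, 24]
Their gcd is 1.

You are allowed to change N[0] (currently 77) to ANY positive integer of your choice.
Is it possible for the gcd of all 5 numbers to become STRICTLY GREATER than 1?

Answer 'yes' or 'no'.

Answer: yes

Derivation:
Current gcd = 1
gcd of all OTHER numbers (without N[0]=77): gcd([28, 8, 16, 24]) = 4
The new gcd after any change is gcd(4, new_value).
This can be at most 4.
Since 4 > old gcd 1, the gcd CAN increase (e.g., set N[0] = 4).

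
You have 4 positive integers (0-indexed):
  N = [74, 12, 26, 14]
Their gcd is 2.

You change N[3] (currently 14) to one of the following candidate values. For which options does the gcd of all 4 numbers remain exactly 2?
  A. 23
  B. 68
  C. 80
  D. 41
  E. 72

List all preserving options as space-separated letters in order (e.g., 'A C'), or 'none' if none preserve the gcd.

Answer: B C E

Derivation:
Old gcd = 2; gcd of others (without N[3]) = 2
New gcd for candidate v: gcd(2, v). Preserves old gcd iff gcd(2, v) = 2.
  Option A: v=23, gcd(2,23)=1 -> changes
  Option B: v=68, gcd(2,68)=2 -> preserves
  Option C: v=80, gcd(2,80)=2 -> preserves
  Option D: v=41, gcd(2,41)=1 -> changes
  Option E: v=72, gcd(2,72)=2 -> preserves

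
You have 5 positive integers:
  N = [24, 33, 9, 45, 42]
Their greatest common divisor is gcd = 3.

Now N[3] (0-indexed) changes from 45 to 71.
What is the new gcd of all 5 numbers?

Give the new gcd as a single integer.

Numbers: [24, 33, 9, 45, 42], gcd = 3
Change: index 3, 45 -> 71
gcd of the OTHER numbers (without index 3): gcd([24, 33, 9, 42]) = 3
New gcd = gcd(g_others, new_val) = gcd(3, 71) = 1

Answer: 1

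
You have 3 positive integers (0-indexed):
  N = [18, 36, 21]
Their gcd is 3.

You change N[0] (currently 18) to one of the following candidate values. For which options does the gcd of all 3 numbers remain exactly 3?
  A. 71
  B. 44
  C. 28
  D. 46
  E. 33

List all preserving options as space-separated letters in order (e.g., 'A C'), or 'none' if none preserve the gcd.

Answer: E

Derivation:
Old gcd = 3; gcd of others (without N[0]) = 3
New gcd for candidate v: gcd(3, v). Preserves old gcd iff gcd(3, v) = 3.
  Option A: v=71, gcd(3,71)=1 -> changes
  Option B: v=44, gcd(3,44)=1 -> changes
  Option C: v=28, gcd(3,28)=1 -> changes
  Option D: v=46, gcd(3,46)=1 -> changes
  Option E: v=33, gcd(3,33)=3 -> preserves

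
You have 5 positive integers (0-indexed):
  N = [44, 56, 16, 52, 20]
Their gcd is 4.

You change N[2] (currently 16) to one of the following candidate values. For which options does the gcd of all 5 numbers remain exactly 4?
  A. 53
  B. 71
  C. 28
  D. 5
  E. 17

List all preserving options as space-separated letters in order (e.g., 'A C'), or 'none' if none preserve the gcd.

Answer: C

Derivation:
Old gcd = 4; gcd of others (without N[2]) = 4
New gcd for candidate v: gcd(4, v). Preserves old gcd iff gcd(4, v) = 4.
  Option A: v=53, gcd(4,53)=1 -> changes
  Option B: v=71, gcd(4,71)=1 -> changes
  Option C: v=28, gcd(4,28)=4 -> preserves
  Option D: v=5, gcd(4,5)=1 -> changes
  Option E: v=17, gcd(4,17)=1 -> changes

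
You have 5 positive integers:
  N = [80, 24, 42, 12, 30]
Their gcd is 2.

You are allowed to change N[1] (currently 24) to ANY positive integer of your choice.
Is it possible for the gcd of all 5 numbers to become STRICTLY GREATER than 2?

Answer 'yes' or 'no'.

Answer: no

Derivation:
Current gcd = 2
gcd of all OTHER numbers (without N[1]=24): gcd([80, 42, 12, 30]) = 2
The new gcd after any change is gcd(2, new_value).
This can be at most 2.
Since 2 = old gcd 2, the gcd can only stay the same or decrease.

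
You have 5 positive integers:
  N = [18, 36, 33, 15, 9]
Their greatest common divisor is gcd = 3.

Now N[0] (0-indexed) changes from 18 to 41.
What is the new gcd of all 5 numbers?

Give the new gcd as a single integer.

Answer: 1

Derivation:
Numbers: [18, 36, 33, 15, 9], gcd = 3
Change: index 0, 18 -> 41
gcd of the OTHER numbers (without index 0): gcd([36, 33, 15, 9]) = 3
New gcd = gcd(g_others, new_val) = gcd(3, 41) = 1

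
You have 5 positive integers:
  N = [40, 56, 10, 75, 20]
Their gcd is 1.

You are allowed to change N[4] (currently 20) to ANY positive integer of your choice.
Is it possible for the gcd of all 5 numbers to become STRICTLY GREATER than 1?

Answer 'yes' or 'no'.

Current gcd = 1
gcd of all OTHER numbers (without N[4]=20): gcd([40, 56, 10, 75]) = 1
The new gcd after any change is gcd(1, new_value).
This can be at most 1.
Since 1 = old gcd 1, the gcd can only stay the same or decrease.

Answer: no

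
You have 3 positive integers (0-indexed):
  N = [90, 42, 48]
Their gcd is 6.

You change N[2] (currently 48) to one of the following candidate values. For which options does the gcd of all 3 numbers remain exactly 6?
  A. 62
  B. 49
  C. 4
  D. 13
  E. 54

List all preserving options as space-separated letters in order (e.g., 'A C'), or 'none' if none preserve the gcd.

Answer: E

Derivation:
Old gcd = 6; gcd of others (without N[2]) = 6
New gcd for candidate v: gcd(6, v). Preserves old gcd iff gcd(6, v) = 6.
  Option A: v=62, gcd(6,62)=2 -> changes
  Option B: v=49, gcd(6,49)=1 -> changes
  Option C: v=4, gcd(6,4)=2 -> changes
  Option D: v=13, gcd(6,13)=1 -> changes
  Option E: v=54, gcd(6,54)=6 -> preserves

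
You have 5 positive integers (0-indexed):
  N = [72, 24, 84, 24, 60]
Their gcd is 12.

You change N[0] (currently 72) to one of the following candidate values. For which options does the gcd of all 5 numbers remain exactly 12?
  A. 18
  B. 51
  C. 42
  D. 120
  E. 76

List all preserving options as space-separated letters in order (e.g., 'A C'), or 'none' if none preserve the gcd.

Old gcd = 12; gcd of others (without N[0]) = 12
New gcd for candidate v: gcd(12, v). Preserves old gcd iff gcd(12, v) = 12.
  Option A: v=18, gcd(12,18)=6 -> changes
  Option B: v=51, gcd(12,51)=3 -> changes
  Option C: v=42, gcd(12,42)=6 -> changes
  Option D: v=120, gcd(12,120)=12 -> preserves
  Option E: v=76, gcd(12,76)=4 -> changes

Answer: D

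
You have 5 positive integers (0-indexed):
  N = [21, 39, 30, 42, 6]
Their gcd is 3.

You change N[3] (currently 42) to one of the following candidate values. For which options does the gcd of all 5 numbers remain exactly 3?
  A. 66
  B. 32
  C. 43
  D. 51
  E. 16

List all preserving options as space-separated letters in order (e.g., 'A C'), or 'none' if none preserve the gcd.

Old gcd = 3; gcd of others (without N[3]) = 3
New gcd for candidate v: gcd(3, v). Preserves old gcd iff gcd(3, v) = 3.
  Option A: v=66, gcd(3,66)=3 -> preserves
  Option B: v=32, gcd(3,32)=1 -> changes
  Option C: v=43, gcd(3,43)=1 -> changes
  Option D: v=51, gcd(3,51)=3 -> preserves
  Option E: v=16, gcd(3,16)=1 -> changes

Answer: A D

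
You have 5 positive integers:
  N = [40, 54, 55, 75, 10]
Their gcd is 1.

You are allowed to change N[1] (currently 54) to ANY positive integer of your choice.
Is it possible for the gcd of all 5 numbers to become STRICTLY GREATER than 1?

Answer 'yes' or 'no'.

Current gcd = 1
gcd of all OTHER numbers (without N[1]=54): gcd([40, 55, 75, 10]) = 5
The new gcd after any change is gcd(5, new_value).
This can be at most 5.
Since 5 > old gcd 1, the gcd CAN increase (e.g., set N[1] = 5).

Answer: yes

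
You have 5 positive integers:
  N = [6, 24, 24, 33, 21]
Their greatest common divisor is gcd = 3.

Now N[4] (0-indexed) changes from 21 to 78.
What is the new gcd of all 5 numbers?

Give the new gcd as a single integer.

Numbers: [6, 24, 24, 33, 21], gcd = 3
Change: index 4, 21 -> 78
gcd of the OTHER numbers (without index 4): gcd([6, 24, 24, 33]) = 3
New gcd = gcd(g_others, new_val) = gcd(3, 78) = 3

Answer: 3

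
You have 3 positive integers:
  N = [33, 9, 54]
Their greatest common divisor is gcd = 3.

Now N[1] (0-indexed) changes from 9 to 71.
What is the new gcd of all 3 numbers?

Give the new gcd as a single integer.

Numbers: [33, 9, 54], gcd = 3
Change: index 1, 9 -> 71
gcd of the OTHER numbers (without index 1): gcd([33, 54]) = 3
New gcd = gcd(g_others, new_val) = gcd(3, 71) = 1

Answer: 1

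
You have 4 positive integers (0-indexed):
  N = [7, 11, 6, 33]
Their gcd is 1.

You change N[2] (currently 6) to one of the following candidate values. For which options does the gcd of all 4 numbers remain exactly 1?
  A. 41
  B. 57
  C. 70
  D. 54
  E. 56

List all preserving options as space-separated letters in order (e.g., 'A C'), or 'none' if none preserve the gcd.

Old gcd = 1; gcd of others (without N[2]) = 1
New gcd for candidate v: gcd(1, v). Preserves old gcd iff gcd(1, v) = 1.
  Option A: v=41, gcd(1,41)=1 -> preserves
  Option B: v=57, gcd(1,57)=1 -> preserves
  Option C: v=70, gcd(1,70)=1 -> preserves
  Option D: v=54, gcd(1,54)=1 -> preserves
  Option E: v=56, gcd(1,56)=1 -> preserves

Answer: A B C D E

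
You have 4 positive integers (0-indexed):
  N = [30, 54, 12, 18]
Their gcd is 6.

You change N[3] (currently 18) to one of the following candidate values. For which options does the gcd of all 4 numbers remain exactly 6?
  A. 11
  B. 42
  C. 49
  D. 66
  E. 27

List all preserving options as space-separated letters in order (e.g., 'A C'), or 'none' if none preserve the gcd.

Answer: B D

Derivation:
Old gcd = 6; gcd of others (without N[3]) = 6
New gcd for candidate v: gcd(6, v). Preserves old gcd iff gcd(6, v) = 6.
  Option A: v=11, gcd(6,11)=1 -> changes
  Option B: v=42, gcd(6,42)=6 -> preserves
  Option C: v=49, gcd(6,49)=1 -> changes
  Option D: v=66, gcd(6,66)=6 -> preserves
  Option E: v=27, gcd(6,27)=3 -> changes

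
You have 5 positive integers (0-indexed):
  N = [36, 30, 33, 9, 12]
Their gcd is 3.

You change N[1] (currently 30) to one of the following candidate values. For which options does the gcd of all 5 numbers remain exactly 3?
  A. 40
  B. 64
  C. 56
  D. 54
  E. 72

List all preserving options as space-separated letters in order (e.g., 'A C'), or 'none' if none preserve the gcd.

Old gcd = 3; gcd of others (without N[1]) = 3
New gcd for candidate v: gcd(3, v). Preserves old gcd iff gcd(3, v) = 3.
  Option A: v=40, gcd(3,40)=1 -> changes
  Option B: v=64, gcd(3,64)=1 -> changes
  Option C: v=56, gcd(3,56)=1 -> changes
  Option D: v=54, gcd(3,54)=3 -> preserves
  Option E: v=72, gcd(3,72)=3 -> preserves

Answer: D E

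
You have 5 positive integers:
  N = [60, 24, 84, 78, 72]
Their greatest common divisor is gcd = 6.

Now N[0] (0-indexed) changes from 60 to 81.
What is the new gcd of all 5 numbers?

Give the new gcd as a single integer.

Numbers: [60, 24, 84, 78, 72], gcd = 6
Change: index 0, 60 -> 81
gcd of the OTHER numbers (without index 0): gcd([24, 84, 78, 72]) = 6
New gcd = gcd(g_others, new_val) = gcd(6, 81) = 3

Answer: 3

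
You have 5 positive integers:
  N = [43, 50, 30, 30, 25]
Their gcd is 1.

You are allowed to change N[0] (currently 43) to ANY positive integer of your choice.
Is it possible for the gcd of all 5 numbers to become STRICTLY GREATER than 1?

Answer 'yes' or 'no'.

Current gcd = 1
gcd of all OTHER numbers (without N[0]=43): gcd([50, 30, 30, 25]) = 5
The new gcd after any change is gcd(5, new_value).
This can be at most 5.
Since 5 > old gcd 1, the gcd CAN increase (e.g., set N[0] = 5).

Answer: yes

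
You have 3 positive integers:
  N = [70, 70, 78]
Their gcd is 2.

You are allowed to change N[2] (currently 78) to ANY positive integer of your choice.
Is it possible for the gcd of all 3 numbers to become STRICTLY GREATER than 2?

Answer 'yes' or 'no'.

Answer: yes

Derivation:
Current gcd = 2
gcd of all OTHER numbers (without N[2]=78): gcd([70, 70]) = 70
The new gcd after any change is gcd(70, new_value).
This can be at most 70.
Since 70 > old gcd 2, the gcd CAN increase (e.g., set N[2] = 70).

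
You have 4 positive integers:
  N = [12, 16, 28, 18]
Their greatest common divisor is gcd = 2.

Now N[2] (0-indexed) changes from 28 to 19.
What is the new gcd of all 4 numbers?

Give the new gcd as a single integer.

Answer: 1

Derivation:
Numbers: [12, 16, 28, 18], gcd = 2
Change: index 2, 28 -> 19
gcd of the OTHER numbers (without index 2): gcd([12, 16, 18]) = 2
New gcd = gcd(g_others, new_val) = gcd(2, 19) = 1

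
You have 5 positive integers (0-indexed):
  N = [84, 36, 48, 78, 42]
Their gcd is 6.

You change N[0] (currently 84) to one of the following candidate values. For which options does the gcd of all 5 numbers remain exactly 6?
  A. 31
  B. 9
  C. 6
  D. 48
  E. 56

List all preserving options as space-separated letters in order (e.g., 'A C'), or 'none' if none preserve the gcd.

Answer: C D

Derivation:
Old gcd = 6; gcd of others (without N[0]) = 6
New gcd for candidate v: gcd(6, v). Preserves old gcd iff gcd(6, v) = 6.
  Option A: v=31, gcd(6,31)=1 -> changes
  Option B: v=9, gcd(6,9)=3 -> changes
  Option C: v=6, gcd(6,6)=6 -> preserves
  Option D: v=48, gcd(6,48)=6 -> preserves
  Option E: v=56, gcd(6,56)=2 -> changes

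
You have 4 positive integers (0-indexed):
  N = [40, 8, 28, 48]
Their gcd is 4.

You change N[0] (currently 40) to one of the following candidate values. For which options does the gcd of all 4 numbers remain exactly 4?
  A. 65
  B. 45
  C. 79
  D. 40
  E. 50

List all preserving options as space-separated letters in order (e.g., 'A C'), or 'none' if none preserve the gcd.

Answer: D

Derivation:
Old gcd = 4; gcd of others (without N[0]) = 4
New gcd for candidate v: gcd(4, v). Preserves old gcd iff gcd(4, v) = 4.
  Option A: v=65, gcd(4,65)=1 -> changes
  Option B: v=45, gcd(4,45)=1 -> changes
  Option C: v=79, gcd(4,79)=1 -> changes
  Option D: v=40, gcd(4,40)=4 -> preserves
  Option E: v=50, gcd(4,50)=2 -> changes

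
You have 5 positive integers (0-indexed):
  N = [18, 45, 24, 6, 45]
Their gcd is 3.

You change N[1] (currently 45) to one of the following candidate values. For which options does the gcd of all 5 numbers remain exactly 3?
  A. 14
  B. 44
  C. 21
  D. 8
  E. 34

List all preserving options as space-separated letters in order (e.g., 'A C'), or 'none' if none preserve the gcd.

Answer: C

Derivation:
Old gcd = 3; gcd of others (without N[1]) = 3
New gcd for candidate v: gcd(3, v). Preserves old gcd iff gcd(3, v) = 3.
  Option A: v=14, gcd(3,14)=1 -> changes
  Option B: v=44, gcd(3,44)=1 -> changes
  Option C: v=21, gcd(3,21)=3 -> preserves
  Option D: v=8, gcd(3,8)=1 -> changes
  Option E: v=34, gcd(3,34)=1 -> changes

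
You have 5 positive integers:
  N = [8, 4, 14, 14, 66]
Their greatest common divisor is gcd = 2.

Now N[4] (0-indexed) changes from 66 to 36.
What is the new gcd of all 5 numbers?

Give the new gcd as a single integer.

Numbers: [8, 4, 14, 14, 66], gcd = 2
Change: index 4, 66 -> 36
gcd of the OTHER numbers (without index 4): gcd([8, 4, 14, 14]) = 2
New gcd = gcd(g_others, new_val) = gcd(2, 36) = 2

Answer: 2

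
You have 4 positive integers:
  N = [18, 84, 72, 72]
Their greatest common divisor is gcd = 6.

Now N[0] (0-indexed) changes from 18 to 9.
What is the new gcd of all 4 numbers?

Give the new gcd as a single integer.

Answer: 3

Derivation:
Numbers: [18, 84, 72, 72], gcd = 6
Change: index 0, 18 -> 9
gcd of the OTHER numbers (without index 0): gcd([84, 72, 72]) = 12
New gcd = gcd(g_others, new_val) = gcd(12, 9) = 3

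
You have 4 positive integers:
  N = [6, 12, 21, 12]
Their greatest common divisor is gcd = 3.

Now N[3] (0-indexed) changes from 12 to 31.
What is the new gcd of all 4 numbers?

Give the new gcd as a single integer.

Answer: 1

Derivation:
Numbers: [6, 12, 21, 12], gcd = 3
Change: index 3, 12 -> 31
gcd of the OTHER numbers (without index 3): gcd([6, 12, 21]) = 3
New gcd = gcd(g_others, new_val) = gcd(3, 31) = 1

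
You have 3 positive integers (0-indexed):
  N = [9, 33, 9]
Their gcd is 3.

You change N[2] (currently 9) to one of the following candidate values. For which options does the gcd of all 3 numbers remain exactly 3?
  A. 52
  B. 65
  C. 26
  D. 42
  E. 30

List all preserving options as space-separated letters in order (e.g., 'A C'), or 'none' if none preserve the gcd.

Old gcd = 3; gcd of others (without N[2]) = 3
New gcd for candidate v: gcd(3, v). Preserves old gcd iff gcd(3, v) = 3.
  Option A: v=52, gcd(3,52)=1 -> changes
  Option B: v=65, gcd(3,65)=1 -> changes
  Option C: v=26, gcd(3,26)=1 -> changes
  Option D: v=42, gcd(3,42)=3 -> preserves
  Option E: v=30, gcd(3,30)=3 -> preserves

Answer: D E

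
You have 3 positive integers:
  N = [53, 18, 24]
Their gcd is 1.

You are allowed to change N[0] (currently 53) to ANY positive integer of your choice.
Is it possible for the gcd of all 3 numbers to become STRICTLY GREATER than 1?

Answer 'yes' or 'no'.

Current gcd = 1
gcd of all OTHER numbers (without N[0]=53): gcd([18, 24]) = 6
The new gcd after any change is gcd(6, new_value).
This can be at most 6.
Since 6 > old gcd 1, the gcd CAN increase (e.g., set N[0] = 6).

Answer: yes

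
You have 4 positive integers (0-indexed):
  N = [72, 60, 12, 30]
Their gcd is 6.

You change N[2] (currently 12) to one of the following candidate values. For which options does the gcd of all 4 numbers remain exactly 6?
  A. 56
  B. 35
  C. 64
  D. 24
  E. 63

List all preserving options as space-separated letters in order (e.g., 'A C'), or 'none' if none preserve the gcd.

Answer: D

Derivation:
Old gcd = 6; gcd of others (without N[2]) = 6
New gcd for candidate v: gcd(6, v). Preserves old gcd iff gcd(6, v) = 6.
  Option A: v=56, gcd(6,56)=2 -> changes
  Option B: v=35, gcd(6,35)=1 -> changes
  Option C: v=64, gcd(6,64)=2 -> changes
  Option D: v=24, gcd(6,24)=6 -> preserves
  Option E: v=63, gcd(6,63)=3 -> changes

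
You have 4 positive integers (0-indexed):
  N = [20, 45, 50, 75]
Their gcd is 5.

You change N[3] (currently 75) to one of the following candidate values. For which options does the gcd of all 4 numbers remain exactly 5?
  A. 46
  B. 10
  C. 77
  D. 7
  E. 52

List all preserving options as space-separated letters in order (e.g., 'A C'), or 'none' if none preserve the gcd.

Answer: B

Derivation:
Old gcd = 5; gcd of others (without N[3]) = 5
New gcd for candidate v: gcd(5, v). Preserves old gcd iff gcd(5, v) = 5.
  Option A: v=46, gcd(5,46)=1 -> changes
  Option B: v=10, gcd(5,10)=5 -> preserves
  Option C: v=77, gcd(5,77)=1 -> changes
  Option D: v=7, gcd(5,7)=1 -> changes
  Option E: v=52, gcd(5,52)=1 -> changes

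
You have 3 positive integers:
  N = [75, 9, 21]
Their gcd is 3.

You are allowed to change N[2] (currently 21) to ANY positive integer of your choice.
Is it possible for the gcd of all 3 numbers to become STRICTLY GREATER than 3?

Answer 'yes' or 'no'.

Current gcd = 3
gcd of all OTHER numbers (without N[2]=21): gcd([75, 9]) = 3
The new gcd after any change is gcd(3, new_value).
This can be at most 3.
Since 3 = old gcd 3, the gcd can only stay the same or decrease.

Answer: no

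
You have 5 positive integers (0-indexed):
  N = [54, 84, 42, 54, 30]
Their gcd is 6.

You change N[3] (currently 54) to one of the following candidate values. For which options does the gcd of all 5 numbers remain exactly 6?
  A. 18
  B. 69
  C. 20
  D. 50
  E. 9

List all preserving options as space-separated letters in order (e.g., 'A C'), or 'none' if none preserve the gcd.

Answer: A

Derivation:
Old gcd = 6; gcd of others (without N[3]) = 6
New gcd for candidate v: gcd(6, v). Preserves old gcd iff gcd(6, v) = 6.
  Option A: v=18, gcd(6,18)=6 -> preserves
  Option B: v=69, gcd(6,69)=3 -> changes
  Option C: v=20, gcd(6,20)=2 -> changes
  Option D: v=50, gcd(6,50)=2 -> changes
  Option E: v=9, gcd(6,9)=3 -> changes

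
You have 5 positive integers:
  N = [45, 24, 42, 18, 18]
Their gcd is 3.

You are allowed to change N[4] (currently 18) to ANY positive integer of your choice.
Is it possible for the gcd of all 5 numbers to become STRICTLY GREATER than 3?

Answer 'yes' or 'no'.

Current gcd = 3
gcd of all OTHER numbers (without N[4]=18): gcd([45, 24, 42, 18]) = 3
The new gcd after any change is gcd(3, new_value).
This can be at most 3.
Since 3 = old gcd 3, the gcd can only stay the same or decrease.

Answer: no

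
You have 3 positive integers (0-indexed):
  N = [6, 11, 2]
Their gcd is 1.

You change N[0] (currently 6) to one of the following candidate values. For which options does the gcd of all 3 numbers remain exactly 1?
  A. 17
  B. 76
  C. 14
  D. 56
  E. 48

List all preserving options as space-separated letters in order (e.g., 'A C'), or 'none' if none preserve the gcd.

Answer: A B C D E

Derivation:
Old gcd = 1; gcd of others (without N[0]) = 1
New gcd for candidate v: gcd(1, v). Preserves old gcd iff gcd(1, v) = 1.
  Option A: v=17, gcd(1,17)=1 -> preserves
  Option B: v=76, gcd(1,76)=1 -> preserves
  Option C: v=14, gcd(1,14)=1 -> preserves
  Option D: v=56, gcd(1,56)=1 -> preserves
  Option E: v=48, gcd(1,48)=1 -> preserves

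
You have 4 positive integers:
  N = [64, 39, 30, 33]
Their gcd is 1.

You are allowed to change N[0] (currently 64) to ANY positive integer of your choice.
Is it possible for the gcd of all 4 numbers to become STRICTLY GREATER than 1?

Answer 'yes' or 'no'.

Answer: yes

Derivation:
Current gcd = 1
gcd of all OTHER numbers (without N[0]=64): gcd([39, 30, 33]) = 3
The new gcd after any change is gcd(3, new_value).
This can be at most 3.
Since 3 > old gcd 1, the gcd CAN increase (e.g., set N[0] = 3).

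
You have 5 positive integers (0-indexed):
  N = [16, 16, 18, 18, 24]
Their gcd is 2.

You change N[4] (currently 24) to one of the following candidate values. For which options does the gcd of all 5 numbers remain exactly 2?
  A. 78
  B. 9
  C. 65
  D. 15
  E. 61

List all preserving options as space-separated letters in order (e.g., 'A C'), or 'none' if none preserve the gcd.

Old gcd = 2; gcd of others (without N[4]) = 2
New gcd for candidate v: gcd(2, v). Preserves old gcd iff gcd(2, v) = 2.
  Option A: v=78, gcd(2,78)=2 -> preserves
  Option B: v=9, gcd(2,9)=1 -> changes
  Option C: v=65, gcd(2,65)=1 -> changes
  Option D: v=15, gcd(2,15)=1 -> changes
  Option E: v=61, gcd(2,61)=1 -> changes

Answer: A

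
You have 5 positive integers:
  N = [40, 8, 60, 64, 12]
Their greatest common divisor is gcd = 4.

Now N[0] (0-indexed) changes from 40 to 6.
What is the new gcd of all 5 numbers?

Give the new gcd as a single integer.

Numbers: [40, 8, 60, 64, 12], gcd = 4
Change: index 0, 40 -> 6
gcd of the OTHER numbers (without index 0): gcd([8, 60, 64, 12]) = 4
New gcd = gcd(g_others, new_val) = gcd(4, 6) = 2

Answer: 2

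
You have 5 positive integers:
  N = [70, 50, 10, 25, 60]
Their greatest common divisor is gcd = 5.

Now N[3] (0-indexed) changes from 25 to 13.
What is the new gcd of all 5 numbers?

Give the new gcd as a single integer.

Answer: 1

Derivation:
Numbers: [70, 50, 10, 25, 60], gcd = 5
Change: index 3, 25 -> 13
gcd of the OTHER numbers (without index 3): gcd([70, 50, 10, 60]) = 10
New gcd = gcd(g_others, new_val) = gcd(10, 13) = 1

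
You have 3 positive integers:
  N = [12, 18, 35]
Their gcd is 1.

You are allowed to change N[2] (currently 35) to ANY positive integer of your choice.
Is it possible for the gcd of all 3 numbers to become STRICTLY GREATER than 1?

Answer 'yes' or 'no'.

Current gcd = 1
gcd of all OTHER numbers (without N[2]=35): gcd([12, 18]) = 6
The new gcd after any change is gcd(6, new_value).
This can be at most 6.
Since 6 > old gcd 1, the gcd CAN increase (e.g., set N[2] = 6).

Answer: yes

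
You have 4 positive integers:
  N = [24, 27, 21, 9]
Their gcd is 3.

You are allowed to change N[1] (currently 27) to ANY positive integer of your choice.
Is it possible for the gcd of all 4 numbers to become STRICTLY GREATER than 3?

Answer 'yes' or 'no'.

Answer: no

Derivation:
Current gcd = 3
gcd of all OTHER numbers (without N[1]=27): gcd([24, 21, 9]) = 3
The new gcd after any change is gcd(3, new_value).
This can be at most 3.
Since 3 = old gcd 3, the gcd can only stay the same or decrease.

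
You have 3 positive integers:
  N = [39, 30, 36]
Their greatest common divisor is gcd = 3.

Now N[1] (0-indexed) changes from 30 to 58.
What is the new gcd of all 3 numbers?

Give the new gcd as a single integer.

Numbers: [39, 30, 36], gcd = 3
Change: index 1, 30 -> 58
gcd of the OTHER numbers (without index 1): gcd([39, 36]) = 3
New gcd = gcd(g_others, new_val) = gcd(3, 58) = 1

Answer: 1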